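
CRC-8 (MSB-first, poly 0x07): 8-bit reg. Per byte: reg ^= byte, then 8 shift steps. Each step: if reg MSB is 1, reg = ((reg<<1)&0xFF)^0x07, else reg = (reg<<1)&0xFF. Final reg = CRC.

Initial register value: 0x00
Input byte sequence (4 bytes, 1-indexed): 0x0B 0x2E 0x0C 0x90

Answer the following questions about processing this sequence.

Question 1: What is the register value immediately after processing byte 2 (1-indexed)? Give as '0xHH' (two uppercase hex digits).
Answer: 0x5D

Derivation:
After byte 1 (0x0B): reg=0x31
After byte 2 (0x2E): reg=0x5D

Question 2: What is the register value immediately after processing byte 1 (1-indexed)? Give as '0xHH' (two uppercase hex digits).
Answer: 0x31

Derivation:
After byte 1 (0x0B): reg=0x31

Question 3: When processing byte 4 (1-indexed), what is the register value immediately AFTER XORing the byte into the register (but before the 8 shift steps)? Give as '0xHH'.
Answer: 0x20

Derivation:
Register before byte 4: 0xB0
Byte 4: 0x90
0xB0 XOR 0x90 = 0x20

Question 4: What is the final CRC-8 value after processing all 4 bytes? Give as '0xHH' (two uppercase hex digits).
Answer: 0xE0

Derivation:
After byte 1 (0x0B): reg=0x31
After byte 2 (0x2E): reg=0x5D
After byte 3 (0x0C): reg=0xB0
After byte 4 (0x90): reg=0xE0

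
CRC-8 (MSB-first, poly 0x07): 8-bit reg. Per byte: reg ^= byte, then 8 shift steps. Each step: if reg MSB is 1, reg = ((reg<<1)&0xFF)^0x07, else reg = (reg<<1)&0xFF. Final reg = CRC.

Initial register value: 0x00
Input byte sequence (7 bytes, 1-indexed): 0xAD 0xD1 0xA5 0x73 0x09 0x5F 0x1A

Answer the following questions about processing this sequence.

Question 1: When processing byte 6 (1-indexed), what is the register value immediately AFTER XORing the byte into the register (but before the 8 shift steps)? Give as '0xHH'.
Register before byte 6: 0xF6
Byte 6: 0x5F
0xF6 XOR 0x5F = 0xA9

Answer: 0xA9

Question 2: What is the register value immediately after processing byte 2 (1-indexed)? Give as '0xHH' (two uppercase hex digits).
Answer: 0xC8

Derivation:
After byte 1 (0xAD): reg=0x4A
After byte 2 (0xD1): reg=0xC8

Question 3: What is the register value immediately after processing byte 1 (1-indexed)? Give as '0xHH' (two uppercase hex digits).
Answer: 0x4A

Derivation:
After byte 1 (0xAD): reg=0x4A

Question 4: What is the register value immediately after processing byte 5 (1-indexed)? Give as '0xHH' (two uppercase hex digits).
Answer: 0xF6

Derivation:
After byte 1 (0xAD): reg=0x4A
After byte 2 (0xD1): reg=0xC8
After byte 3 (0xA5): reg=0x04
After byte 4 (0x73): reg=0x42
After byte 5 (0x09): reg=0xF6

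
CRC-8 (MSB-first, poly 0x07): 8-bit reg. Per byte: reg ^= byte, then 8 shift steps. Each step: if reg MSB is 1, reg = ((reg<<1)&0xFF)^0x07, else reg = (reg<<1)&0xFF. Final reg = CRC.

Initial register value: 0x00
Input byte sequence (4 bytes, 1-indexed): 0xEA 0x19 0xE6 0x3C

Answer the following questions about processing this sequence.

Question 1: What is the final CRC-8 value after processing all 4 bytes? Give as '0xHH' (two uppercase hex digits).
After byte 1 (0xEA): reg=0x98
After byte 2 (0x19): reg=0x8E
After byte 3 (0xE6): reg=0x1F
After byte 4 (0x3C): reg=0xE9

Answer: 0xE9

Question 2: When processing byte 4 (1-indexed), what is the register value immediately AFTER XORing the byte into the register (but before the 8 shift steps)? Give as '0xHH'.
Answer: 0x23

Derivation:
Register before byte 4: 0x1F
Byte 4: 0x3C
0x1F XOR 0x3C = 0x23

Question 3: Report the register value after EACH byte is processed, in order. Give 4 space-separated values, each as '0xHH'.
0x98 0x8E 0x1F 0xE9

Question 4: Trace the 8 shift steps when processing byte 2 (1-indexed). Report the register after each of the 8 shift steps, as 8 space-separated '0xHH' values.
Answer: 0x05 0x0A 0x14 0x28 0x50 0xA0 0x47 0x8E

Derivation:
After byte 1 (0xEA): reg=0x98
Register before byte 2: 0x98
After XOR with byte 0x19: 0x81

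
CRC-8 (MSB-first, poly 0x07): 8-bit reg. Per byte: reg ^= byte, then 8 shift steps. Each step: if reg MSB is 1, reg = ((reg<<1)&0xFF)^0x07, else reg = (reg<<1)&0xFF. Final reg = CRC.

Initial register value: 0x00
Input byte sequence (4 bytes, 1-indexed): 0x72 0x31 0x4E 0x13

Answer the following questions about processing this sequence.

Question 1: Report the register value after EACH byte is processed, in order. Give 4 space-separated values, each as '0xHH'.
0x59 0x1F 0xB0 0x60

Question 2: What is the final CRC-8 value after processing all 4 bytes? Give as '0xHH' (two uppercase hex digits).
Answer: 0x60

Derivation:
After byte 1 (0x72): reg=0x59
After byte 2 (0x31): reg=0x1F
After byte 3 (0x4E): reg=0xB0
After byte 4 (0x13): reg=0x60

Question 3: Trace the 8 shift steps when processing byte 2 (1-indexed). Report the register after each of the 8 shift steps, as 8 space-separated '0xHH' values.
Answer: 0xD0 0xA7 0x49 0x92 0x23 0x46 0x8C 0x1F

Derivation:
After byte 1 (0x72): reg=0x59
Register before byte 2: 0x59
After XOR with byte 0x31: 0x68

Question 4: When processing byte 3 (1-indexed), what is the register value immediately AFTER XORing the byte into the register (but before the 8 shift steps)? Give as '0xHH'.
Register before byte 3: 0x1F
Byte 3: 0x4E
0x1F XOR 0x4E = 0x51

Answer: 0x51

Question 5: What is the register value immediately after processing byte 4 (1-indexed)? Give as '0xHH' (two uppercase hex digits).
Answer: 0x60

Derivation:
After byte 1 (0x72): reg=0x59
After byte 2 (0x31): reg=0x1F
After byte 3 (0x4E): reg=0xB0
After byte 4 (0x13): reg=0x60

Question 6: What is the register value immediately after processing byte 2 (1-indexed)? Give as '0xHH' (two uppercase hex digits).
After byte 1 (0x72): reg=0x59
After byte 2 (0x31): reg=0x1F

Answer: 0x1F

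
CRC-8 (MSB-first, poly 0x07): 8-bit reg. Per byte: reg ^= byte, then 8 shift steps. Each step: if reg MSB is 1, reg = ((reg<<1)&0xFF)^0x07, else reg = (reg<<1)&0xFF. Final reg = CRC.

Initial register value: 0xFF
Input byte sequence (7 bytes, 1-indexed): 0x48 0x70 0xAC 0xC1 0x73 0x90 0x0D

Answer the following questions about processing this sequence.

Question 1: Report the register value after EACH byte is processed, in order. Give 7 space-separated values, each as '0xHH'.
0x0C 0x73 0x13 0x30 0xCE 0x9D 0xF9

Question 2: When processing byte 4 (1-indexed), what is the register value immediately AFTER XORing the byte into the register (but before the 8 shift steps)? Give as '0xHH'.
Register before byte 4: 0x13
Byte 4: 0xC1
0x13 XOR 0xC1 = 0xD2

Answer: 0xD2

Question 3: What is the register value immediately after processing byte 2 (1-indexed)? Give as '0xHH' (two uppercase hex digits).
After byte 1 (0x48): reg=0x0C
After byte 2 (0x70): reg=0x73

Answer: 0x73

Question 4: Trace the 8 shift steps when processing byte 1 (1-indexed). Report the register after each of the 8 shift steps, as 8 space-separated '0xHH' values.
Register before byte 1: 0xFF
After XOR with byte 0x48: 0xB7

Answer: 0x69 0xD2 0xA3 0x41 0x82 0x03 0x06 0x0C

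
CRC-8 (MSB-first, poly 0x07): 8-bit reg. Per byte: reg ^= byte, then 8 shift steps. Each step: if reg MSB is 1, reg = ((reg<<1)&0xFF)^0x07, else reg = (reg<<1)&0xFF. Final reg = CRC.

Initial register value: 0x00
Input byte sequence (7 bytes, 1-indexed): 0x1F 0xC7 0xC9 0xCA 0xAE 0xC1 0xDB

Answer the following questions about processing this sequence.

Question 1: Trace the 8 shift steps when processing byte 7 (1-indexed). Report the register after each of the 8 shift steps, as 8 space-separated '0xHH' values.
After byte 1 (0x1F): reg=0x5D
After byte 2 (0xC7): reg=0xCF
After byte 3 (0xC9): reg=0x12
After byte 4 (0xCA): reg=0x06
After byte 5 (0xAE): reg=0x51
After byte 6 (0xC1): reg=0xF9
Register before byte 7: 0xF9
After XOR with byte 0xDB: 0x22

Answer: 0x44 0x88 0x17 0x2E 0x5C 0xB8 0x77 0xEE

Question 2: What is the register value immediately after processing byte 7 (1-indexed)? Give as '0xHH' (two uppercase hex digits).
Answer: 0xEE

Derivation:
After byte 1 (0x1F): reg=0x5D
After byte 2 (0xC7): reg=0xCF
After byte 3 (0xC9): reg=0x12
After byte 4 (0xCA): reg=0x06
After byte 5 (0xAE): reg=0x51
After byte 6 (0xC1): reg=0xF9
After byte 7 (0xDB): reg=0xEE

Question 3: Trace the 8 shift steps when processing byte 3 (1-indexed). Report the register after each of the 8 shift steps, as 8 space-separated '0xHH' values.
Answer: 0x0C 0x18 0x30 0x60 0xC0 0x87 0x09 0x12

Derivation:
After byte 1 (0x1F): reg=0x5D
After byte 2 (0xC7): reg=0xCF
Register before byte 3: 0xCF
After XOR with byte 0xC9: 0x06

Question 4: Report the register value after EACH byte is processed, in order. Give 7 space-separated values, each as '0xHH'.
0x5D 0xCF 0x12 0x06 0x51 0xF9 0xEE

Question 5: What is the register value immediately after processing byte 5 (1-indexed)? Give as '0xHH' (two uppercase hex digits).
Answer: 0x51

Derivation:
After byte 1 (0x1F): reg=0x5D
After byte 2 (0xC7): reg=0xCF
After byte 3 (0xC9): reg=0x12
After byte 4 (0xCA): reg=0x06
After byte 5 (0xAE): reg=0x51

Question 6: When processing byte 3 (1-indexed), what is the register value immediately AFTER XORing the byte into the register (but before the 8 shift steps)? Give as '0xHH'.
Register before byte 3: 0xCF
Byte 3: 0xC9
0xCF XOR 0xC9 = 0x06

Answer: 0x06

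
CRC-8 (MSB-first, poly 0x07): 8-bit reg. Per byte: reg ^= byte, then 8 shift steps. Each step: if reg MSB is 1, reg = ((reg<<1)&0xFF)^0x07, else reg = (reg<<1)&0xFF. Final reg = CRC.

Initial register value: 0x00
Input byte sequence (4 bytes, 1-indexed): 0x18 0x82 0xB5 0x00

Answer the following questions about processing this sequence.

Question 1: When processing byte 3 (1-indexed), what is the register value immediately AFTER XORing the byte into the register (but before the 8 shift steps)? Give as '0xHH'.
Answer: 0xCD

Derivation:
Register before byte 3: 0x78
Byte 3: 0xB5
0x78 XOR 0xB5 = 0xCD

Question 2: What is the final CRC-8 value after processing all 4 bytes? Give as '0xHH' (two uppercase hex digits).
Answer: 0x04

Derivation:
After byte 1 (0x18): reg=0x48
After byte 2 (0x82): reg=0x78
After byte 3 (0xB5): reg=0x6D
After byte 4 (0x00): reg=0x04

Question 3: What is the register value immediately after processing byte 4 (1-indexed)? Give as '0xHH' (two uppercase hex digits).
After byte 1 (0x18): reg=0x48
After byte 2 (0x82): reg=0x78
After byte 3 (0xB5): reg=0x6D
After byte 4 (0x00): reg=0x04

Answer: 0x04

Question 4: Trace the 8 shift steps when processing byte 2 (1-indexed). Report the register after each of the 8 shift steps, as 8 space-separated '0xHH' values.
Answer: 0x93 0x21 0x42 0x84 0x0F 0x1E 0x3C 0x78

Derivation:
After byte 1 (0x18): reg=0x48
Register before byte 2: 0x48
After XOR with byte 0x82: 0xCA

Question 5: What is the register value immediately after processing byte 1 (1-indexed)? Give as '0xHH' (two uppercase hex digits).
After byte 1 (0x18): reg=0x48

Answer: 0x48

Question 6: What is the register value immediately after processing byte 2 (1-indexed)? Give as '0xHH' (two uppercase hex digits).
Answer: 0x78

Derivation:
After byte 1 (0x18): reg=0x48
After byte 2 (0x82): reg=0x78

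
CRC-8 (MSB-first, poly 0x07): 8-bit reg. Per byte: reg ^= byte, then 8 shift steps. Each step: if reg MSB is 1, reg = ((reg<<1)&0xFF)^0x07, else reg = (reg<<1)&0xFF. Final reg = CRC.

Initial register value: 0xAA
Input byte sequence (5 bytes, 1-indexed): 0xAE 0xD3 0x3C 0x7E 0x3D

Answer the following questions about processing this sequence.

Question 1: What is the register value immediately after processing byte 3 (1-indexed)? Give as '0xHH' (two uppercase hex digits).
After byte 1 (0xAE): reg=0x1C
After byte 2 (0xD3): reg=0x63
After byte 3 (0x3C): reg=0x9A

Answer: 0x9A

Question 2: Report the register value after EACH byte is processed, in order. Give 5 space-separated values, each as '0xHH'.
0x1C 0x63 0x9A 0xB2 0xA4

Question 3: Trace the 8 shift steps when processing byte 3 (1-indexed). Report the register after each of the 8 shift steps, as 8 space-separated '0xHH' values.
Answer: 0xBE 0x7B 0xF6 0xEB 0xD1 0xA5 0x4D 0x9A

Derivation:
After byte 1 (0xAE): reg=0x1C
After byte 2 (0xD3): reg=0x63
Register before byte 3: 0x63
After XOR with byte 0x3C: 0x5F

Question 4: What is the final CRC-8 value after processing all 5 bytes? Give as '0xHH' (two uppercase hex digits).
Answer: 0xA4

Derivation:
After byte 1 (0xAE): reg=0x1C
After byte 2 (0xD3): reg=0x63
After byte 3 (0x3C): reg=0x9A
After byte 4 (0x7E): reg=0xB2
After byte 5 (0x3D): reg=0xA4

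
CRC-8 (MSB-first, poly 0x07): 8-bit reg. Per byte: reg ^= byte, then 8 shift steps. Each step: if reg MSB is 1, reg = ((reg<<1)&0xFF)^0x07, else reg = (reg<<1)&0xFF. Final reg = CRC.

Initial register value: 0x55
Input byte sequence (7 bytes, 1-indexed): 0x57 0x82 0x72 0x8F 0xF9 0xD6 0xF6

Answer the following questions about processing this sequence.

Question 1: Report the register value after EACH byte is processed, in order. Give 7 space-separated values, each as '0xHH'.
0x0E 0xAD 0x13 0xDD 0xFC 0xD6 0xE0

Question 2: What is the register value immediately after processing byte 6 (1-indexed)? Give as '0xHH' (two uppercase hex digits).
Answer: 0xD6

Derivation:
After byte 1 (0x57): reg=0x0E
After byte 2 (0x82): reg=0xAD
After byte 3 (0x72): reg=0x13
After byte 4 (0x8F): reg=0xDD
After byte 5 (0xF9): reg=0xFC
After byte 6 (0xD6): reg=0xD6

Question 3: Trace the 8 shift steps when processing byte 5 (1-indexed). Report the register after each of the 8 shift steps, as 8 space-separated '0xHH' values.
Answer: 0x48 0x90 0x27 0x4E 0x9C 0x3F 0x7E 0xFC

Derivation:
After byte 1 (0x57): reg=0x0E
After byte 2 (0x82): reg=0xAD
After byte 3 (0x72): reg=0x13
After byte 4 (0x8F): reg=0xDD
Register before byte 5: 0xDD
After XOR with byte 0xF9: 0x24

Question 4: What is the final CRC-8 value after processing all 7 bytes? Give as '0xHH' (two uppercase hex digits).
Answer: 0xE0

Derivation:
After byte 1 (0x57): reg=0x0E
After byte 2 (0x82): reg=0xAD
After byte 3 (0x72): reg=0x13
After byte 4 (0x8F): reg=0xDD
After byte 5 (0xF9): reg=0xFC
After byte 6 (0xD6): reg=0xD6
After byte 7 (0xF6): reg=0xE0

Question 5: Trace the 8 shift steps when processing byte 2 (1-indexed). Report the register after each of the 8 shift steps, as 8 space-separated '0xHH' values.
Answer: 0x1F 0x3E 0x7C 0xF8 0xF7 0xE9 0xD5 0xAD

Derivation:
After byte 1 (0x57): reg=0x0E
Register before byte 2: 0x0E
After XOR with byte 0x82: 0x8C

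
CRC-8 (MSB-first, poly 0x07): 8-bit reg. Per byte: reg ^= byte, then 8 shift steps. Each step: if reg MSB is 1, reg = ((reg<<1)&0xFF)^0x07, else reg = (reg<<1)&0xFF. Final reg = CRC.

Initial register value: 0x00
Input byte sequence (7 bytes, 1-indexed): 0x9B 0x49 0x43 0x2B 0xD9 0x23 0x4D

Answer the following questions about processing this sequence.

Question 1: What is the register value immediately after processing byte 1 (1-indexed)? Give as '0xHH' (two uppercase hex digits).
Answer: 0xC8

Derivation:
After byte 1 (0x9B): reg=0xC8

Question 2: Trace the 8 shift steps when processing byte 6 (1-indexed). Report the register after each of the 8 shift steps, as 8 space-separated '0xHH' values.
Answer: 0x0E 0x1C 0x38 0x70 0xE0 0xC7 0x89 0x15

Derivation:
After byte 1 (0x9B): reg=0xC8
After byte 2 (0x49): reg=0x8E
After byte 3 (0x43): reg=0x6D
After byte 4 (0x2B): reg=0xD5
After byte 5 (0xD9): reg=0x24
Register before byte 6: 0x24
After XOR with byte 0x23: 0x07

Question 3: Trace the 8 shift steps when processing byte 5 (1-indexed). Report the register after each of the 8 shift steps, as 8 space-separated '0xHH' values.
After byte 1 (0x9B): reg=0xC8
After byte 2 (0x49): reg=0x8E
After byte 3 (0x43): reg=0x6D
After byte 4 (0x2B): reg=0xD5
Register before byte 5: 0xD5
After XOR with byte 0xD9: 0x0C

Answer: 0x18 0x30 0x60 0xC0 0x87 0x09 0x12 0x24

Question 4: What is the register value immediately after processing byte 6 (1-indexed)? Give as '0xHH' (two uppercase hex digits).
After byte 1 (0x9B): reg=0xC8
After byte 2 (0x49): reg=0x8E
After byte 3 (0x43): reg=0x6D
After byte 4 (0x2B): reg=0xD5
After byte 5 (0xD9): reg=0x24
After byte 6 (0x23): reg=0x15

Answer: 0x15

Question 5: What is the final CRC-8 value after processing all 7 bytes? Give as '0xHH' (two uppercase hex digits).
Answer: 0x8F

Derivation:
After byte 1 (0x9B): reg=0xC8
After byte 2 (0x49): reg=0x8E
After byte 3 (0x43): reg=0x6D
After byte 4 (0x2B): reg=0xD5
After byte 5 (0xD9): reg=0x24
After byte 6 (0x23): reg=0x15
After byte 7 (0x4D): reg=0x8F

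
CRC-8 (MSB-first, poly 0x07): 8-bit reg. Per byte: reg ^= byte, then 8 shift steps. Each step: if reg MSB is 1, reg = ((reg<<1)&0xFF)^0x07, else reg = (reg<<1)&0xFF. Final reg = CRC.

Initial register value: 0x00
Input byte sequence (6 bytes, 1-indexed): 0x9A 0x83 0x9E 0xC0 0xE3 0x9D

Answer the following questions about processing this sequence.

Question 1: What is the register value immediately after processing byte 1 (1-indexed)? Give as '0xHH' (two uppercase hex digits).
Answer: 0xCF

Derivation:
After byte 1 (0x9A): reg=0xCF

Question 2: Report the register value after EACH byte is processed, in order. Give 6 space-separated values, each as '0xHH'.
0xCF 0xE3 0x74 0x05 0xBC 0xE7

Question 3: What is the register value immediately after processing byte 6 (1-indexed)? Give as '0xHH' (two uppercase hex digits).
Answer: 0xE7

Derivation:
After byte 1 (0x9A): reg=0xCF
After byte 2 (0x83): reg=0xE3
After byte 3 (0x9E): reg=0x74
After byte 4 (0xC0): reg=0x05
After byte 5 (0xE3): reg=0xBC
After byte 6 (0x9D): reg=0xE7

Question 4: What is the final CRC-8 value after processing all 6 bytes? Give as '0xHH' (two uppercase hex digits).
Answer: 0xE7

Derivation:
After byte 1 (0x9A): reg=0xCF
After byte 2 (0x83): reg=0xE3
After byte 3 (0x9E): reg=0x74
After byte 4 (0xC0): reg=0x05
After byte 5 (0xE3): reg=0xBC
After byte 6 (0x9D): reg=0xE7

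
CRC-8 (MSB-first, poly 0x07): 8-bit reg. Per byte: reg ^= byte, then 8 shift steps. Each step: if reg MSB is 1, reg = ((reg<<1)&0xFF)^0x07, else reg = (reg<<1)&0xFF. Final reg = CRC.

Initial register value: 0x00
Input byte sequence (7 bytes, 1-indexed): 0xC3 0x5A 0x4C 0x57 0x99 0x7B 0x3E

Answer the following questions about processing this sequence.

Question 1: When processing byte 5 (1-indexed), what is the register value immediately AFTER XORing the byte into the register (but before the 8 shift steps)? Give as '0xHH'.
Answer: 0xAF

Derivation:
Register before byte 5: 0x36
Byte 5: 0x99
0x36 XOR 0x99 = 0xAF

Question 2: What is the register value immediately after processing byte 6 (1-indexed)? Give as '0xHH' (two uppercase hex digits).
Answer: 0xBD

Derivation:
After byte 1 (0xC3): reg=0x47
After byte 2 (0x5A): reg=0x53
After byte 3 (0x4C): reg=0x5D
After byte 4 (0x57): reg=0x36
After byte 5 (0x99): reg=0x44
After byte 6 (0x7B): reg=0xBD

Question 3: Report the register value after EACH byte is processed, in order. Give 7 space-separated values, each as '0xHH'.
0x47 0x53 0x5D 0x36 0x44 0xBD 0x80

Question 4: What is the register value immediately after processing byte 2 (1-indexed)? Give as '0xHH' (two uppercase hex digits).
After byte 1 (0xC3): reg=0x47
After byte 2 (0x5A): reg=0x53

Answer: 0x53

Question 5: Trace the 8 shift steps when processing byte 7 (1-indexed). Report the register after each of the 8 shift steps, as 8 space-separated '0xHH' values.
After byte 1 (0xC3): reg=0x47
After byte 2 (0x5A): reg=0x53
After byte 3 (0x4C): reg=0x5D
After byte 4 (0x57): reg=0x36
After byte 5 (0x99): reg=0x44
After byte 6 (0x7B): reg=0xBD
Register before byte 7: 0xBD
After XOR with byte 0x3E: 0x83

Answer: 0x01 0x02 0x04 0x08 0x10 0x20 0x40 0x80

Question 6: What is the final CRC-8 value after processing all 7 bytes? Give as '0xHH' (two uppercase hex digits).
After byte 1 (0xC3): reg=0x47
After byte 2 (0x5A): reg=0x53
After byte 3 (0x4C): reg=0x5D
After byte 4 (0x57): reg=0x36
After byte 5 (0x99): reg=0x44
After byte 6 (0x7B): reg=0xBD
After byte 7 (0x3E): reg=0x80

Answer: 0x80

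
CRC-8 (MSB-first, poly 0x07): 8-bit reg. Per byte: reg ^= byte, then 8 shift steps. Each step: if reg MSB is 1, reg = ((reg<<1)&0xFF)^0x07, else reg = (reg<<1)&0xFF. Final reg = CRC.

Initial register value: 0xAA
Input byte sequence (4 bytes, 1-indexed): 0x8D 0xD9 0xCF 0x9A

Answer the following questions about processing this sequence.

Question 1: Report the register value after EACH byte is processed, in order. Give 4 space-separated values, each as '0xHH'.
0xF5 0xC4 0x31 0x58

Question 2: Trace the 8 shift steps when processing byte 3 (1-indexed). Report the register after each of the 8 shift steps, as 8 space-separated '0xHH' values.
Answer: 0x16 0x2C 0x58 0xB0 0x67 0xCE 0x9B 0x31

Derivation:
After byte 1 (0x8D): reg=0xF5
After byte 2 (0xD9): reg=0xC4
Register before byte 3: 0xC4
After XOR with byte 0xCF: 0x0B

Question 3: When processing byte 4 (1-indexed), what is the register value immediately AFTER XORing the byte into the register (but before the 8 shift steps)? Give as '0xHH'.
Answer: 0xAB

Derivation:
Register before byte 4: 0x31
Byte 4: 0x9A
0x31 XOR 0x9A = 0xAB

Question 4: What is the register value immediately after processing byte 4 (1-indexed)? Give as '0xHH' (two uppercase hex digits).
Answer: 0x58

Derivation:
After byte 1 (0x8D): reg=0xF5
After byte 2 (0xD9): reg=0xC4
After byte 3 (0xCF): reg=0x31
After byte 4 (0x9A): reg=0x58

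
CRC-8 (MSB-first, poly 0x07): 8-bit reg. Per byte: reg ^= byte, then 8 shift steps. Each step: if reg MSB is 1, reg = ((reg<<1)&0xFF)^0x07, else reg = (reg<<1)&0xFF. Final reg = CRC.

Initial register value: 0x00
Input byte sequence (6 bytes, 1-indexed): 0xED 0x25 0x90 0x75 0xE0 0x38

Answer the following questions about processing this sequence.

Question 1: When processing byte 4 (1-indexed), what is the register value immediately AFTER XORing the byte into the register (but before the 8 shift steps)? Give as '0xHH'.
Register before byte 4: 0x49
Byte 4: 0x75
0x49 XOR 0x75 = 0x3C

Answer: 0x3C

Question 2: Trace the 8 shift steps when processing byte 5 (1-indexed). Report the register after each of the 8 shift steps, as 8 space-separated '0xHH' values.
Answer: 0xA8 0x57 0xAE 0x5B 0xB6 0x6B 0xD6 0xAB

Derivation:
After byte 1 (0xED): reg=0x8D
After byte 2 (0x25): reg=0x51
After byte 3 (0x90): reg=0x49
After byte 4 (0x75): reg=0xB4
Register before byte 5: 0xB4
After XOR with byte 0xE0: 0x54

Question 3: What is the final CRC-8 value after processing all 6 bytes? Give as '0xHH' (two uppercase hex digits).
After byte 1 (0xED): reg=0x8D
After byte 2 (0x25): reg=0x51
After byte 3 (0x90): reg=0x49
After byte 4 (0x75): reg=0xB4
After byte 5 (0xE0): reg=0xAB
After byte 6 (0x38): reg=0xF0

Answer: 0xF0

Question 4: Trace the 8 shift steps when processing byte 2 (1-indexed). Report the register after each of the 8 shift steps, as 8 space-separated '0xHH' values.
After byte 1 (0xED): reg=0x8D
Register before byte 2: 0x8D
After XOR with byte 0x25: 0xA8

Answer: 0x57 0xAE 0x5B 0xB6 0x6B 0xD6 0xAB 0x51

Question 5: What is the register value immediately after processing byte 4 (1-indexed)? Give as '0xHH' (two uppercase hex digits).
After byte 1 (0xED): reg=0x8D
After byte 2 (0x25): reg=0x51
After byte 3 (0x90): reg=0x49
After byte 4 (0x75): reg=0xB4

Answer: 0xB4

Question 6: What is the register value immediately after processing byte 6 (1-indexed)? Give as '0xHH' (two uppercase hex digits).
After byte 1 (0xED): reg=0x8D
After byte 2 (0x25): reg=0x51
After byte 3 (0x90): reg=0x49
After byte 4 (0x75): reg=0xB4
After byte 5 (0xE0): reg=0xAB
After byte 6 (0x38): reg=0xF0

Answer: 0xF0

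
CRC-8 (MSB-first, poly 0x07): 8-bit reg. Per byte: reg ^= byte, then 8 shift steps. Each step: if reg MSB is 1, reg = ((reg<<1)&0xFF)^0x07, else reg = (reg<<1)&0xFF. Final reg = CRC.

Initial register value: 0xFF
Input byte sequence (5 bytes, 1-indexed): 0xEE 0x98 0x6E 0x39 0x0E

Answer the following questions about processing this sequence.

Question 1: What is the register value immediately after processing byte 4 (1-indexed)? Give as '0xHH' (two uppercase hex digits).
After byte 1 (0xEE): reg=0x77
After byte 2 (0x98): reg=0x83
After byte 3 (0x6E): reg=0x8D
After byte 4 (0x39): reg=0x05

Answer: 0x05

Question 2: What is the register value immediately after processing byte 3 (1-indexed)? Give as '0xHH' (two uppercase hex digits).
After byte 1 (0xEE): reg=0x77
After byte 2 (0x98): reg=0x83
After byte 3 (0x6E): reg=0x8D

Answer: 0x8D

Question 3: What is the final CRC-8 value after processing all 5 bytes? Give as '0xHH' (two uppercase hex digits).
Answer: 0x31

Derivation:
After byte 1 (0xEE): reg=0x77
After byte 2 (0x98): reg=0x83
After byte 3 (0x6E): reg=0x8D
After byte 4 (0x39): reg=0x05
After byte 5 (0x0E): reg=0x31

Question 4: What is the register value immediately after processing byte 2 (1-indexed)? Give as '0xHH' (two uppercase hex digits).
After byte 1 (0xEE): reg=0x77
After byte 2 (0x98): reg=0x83

Answer: 0x83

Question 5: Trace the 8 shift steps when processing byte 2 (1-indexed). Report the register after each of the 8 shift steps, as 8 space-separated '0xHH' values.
After byte 1 (0xEE): reg=0x77
Register before byte 2: 0x77
After XOR with byte 0x98: 0xEF

Answer: 0xD9 0xB5 0x6D 0xDA 0xB3 0x61 0xC2 0x83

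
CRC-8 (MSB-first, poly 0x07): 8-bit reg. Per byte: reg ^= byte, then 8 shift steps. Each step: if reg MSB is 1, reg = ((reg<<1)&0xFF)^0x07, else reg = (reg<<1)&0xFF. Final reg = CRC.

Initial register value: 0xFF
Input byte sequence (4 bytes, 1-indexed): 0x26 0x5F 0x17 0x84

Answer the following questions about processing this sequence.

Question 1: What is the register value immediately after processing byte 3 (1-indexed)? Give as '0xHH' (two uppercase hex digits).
After byte 1 (0x26): reg=0x01
After byte 2 (0x5F): reg=0x9D
After byte 3 (0x17): reg=0xBF

Answer: 0xBF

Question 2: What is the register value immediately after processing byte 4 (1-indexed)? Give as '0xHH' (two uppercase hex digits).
Answer: 0xA1

Derivation:
After byte 1 (0x26): reg=0x01
After byte 2 (0x5F): reg=0x9D
After byte 3 (0x17): reg=0xBF
After byte 4 (0x84): reg=0xA1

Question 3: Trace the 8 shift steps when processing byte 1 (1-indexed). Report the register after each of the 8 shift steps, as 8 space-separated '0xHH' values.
Register before byte 1: 0xFF
After XOR with byte 0x26: 0xD9

Answer: 0xB5 0x6D 0xDA 0xB3 0x61 0xC2 0x83 0x01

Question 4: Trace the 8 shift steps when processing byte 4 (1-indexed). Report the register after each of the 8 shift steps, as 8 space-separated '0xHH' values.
After byte 1 (0x26): reg=0x01
After byte 2 (0x5F): reg=0x9D
After byte 3 (0x17): reg=0xBF
Register before byte 4: 0xBF
After XOR with byte 0x84: 0x3B

Answer: 0x76 0xEC 0xDF 0xB9 0x75 0xEA 0xD3 0xA1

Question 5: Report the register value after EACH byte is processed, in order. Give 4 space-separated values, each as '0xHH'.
0x01 0x9D 0xBF 0xA1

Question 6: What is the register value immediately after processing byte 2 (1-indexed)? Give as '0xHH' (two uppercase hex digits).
After byte 1 (0x26): reg=0x01
After byte 2 (0x5F): reg=0x9D

Answer: 0x9D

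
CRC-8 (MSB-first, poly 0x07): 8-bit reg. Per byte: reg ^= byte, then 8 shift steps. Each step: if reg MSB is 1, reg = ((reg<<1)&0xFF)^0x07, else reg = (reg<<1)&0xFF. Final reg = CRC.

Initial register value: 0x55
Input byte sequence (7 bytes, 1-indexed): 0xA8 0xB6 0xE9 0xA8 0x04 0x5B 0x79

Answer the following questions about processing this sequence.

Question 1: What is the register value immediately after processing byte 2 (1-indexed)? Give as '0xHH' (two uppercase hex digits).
Answer: 0xF6

Derivation:
After byte 1 (0xA8): reg=0xFD
After byte 2 (0xB6): reg=0xF6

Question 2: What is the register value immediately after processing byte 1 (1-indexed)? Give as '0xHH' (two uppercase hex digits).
After byte 1 (0xA8): reg=0xFD

Answer: 0xFD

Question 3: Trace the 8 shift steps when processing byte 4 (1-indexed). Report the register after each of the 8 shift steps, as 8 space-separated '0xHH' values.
After byte 1 (0xA8): reg=0xFD
After byte 2 (0xB6): reg=0xF6
After byte 3 (0xE9): reg=0x5D
Register before byte 4: 0x5D
After XOR with byte 0xA8: 0xF5

Answer: 0xED 0xDD 0xBD 0x7D 0xFA 0xF3 0xE1 0xC5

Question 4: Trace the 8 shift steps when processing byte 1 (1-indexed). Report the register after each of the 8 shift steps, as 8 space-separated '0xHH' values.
Answer: 0xFD 0xFD 0xFD 0xFD 0xFD 0xFD 0xFD 0xFD

Derivation:
Register before byte 1: 0x55
After XOR with byte 0xA8: 0xFD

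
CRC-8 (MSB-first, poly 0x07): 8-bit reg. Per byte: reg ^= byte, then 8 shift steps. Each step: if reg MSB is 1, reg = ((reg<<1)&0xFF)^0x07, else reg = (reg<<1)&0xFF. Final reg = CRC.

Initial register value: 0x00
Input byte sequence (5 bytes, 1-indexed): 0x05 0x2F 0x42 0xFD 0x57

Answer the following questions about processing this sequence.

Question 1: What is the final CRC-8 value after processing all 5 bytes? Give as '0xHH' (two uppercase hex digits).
Answer: 0xFE

Derivation:
After byte 1 (0x05): reg=0x1B
After byte 2 (0x2F): reg=0x8C
After byte 3 (0x42): reg=0x64
After byte 4 (0xFD): reg=0xC6
After byte 5 (0x57): reg=0xFE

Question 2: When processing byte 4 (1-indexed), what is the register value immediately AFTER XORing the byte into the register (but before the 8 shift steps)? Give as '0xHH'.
Register before byte 4: 0x64
Byte 4: 0xFD
0x64 XOR 0xFD = 0x99

Answer: 0x99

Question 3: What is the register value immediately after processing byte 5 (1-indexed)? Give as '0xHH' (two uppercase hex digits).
Answer: 0xFE

Derivation:
After byte 1 (0x05): reg=0x1B
After byte 2 (0x2F): reg=0x8C
After byte 3 (0x42): reg=0x64
After byte 4 (0xFD): reg=0xC6
After byte 5 (0x57): reg=0xFE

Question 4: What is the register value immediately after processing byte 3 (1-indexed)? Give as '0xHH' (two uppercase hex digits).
Answer: 0x64

Derivation:
After byte 1 (0x05): reg=0x1B
After byte 2 (0x2F): reg=0x8C
After byte 3 (0x42): reg=0x64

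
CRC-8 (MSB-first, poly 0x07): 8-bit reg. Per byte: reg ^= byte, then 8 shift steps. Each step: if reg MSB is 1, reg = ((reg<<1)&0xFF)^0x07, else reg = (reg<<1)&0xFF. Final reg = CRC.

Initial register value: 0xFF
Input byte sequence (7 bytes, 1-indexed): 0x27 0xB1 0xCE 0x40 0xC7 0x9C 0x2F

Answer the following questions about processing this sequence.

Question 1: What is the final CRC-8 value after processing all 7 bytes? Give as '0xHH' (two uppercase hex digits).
After byte 1 (0x27): reg=0x06
After byte 2 (0xB1): reg=0x0C
After byte 3 (0xCE): reg=0x40
After byte 4 (0x40): reg=0x00
After byte 5 (0xC7): reg=0x5B
After byte 6 (0x9C): reg=0x5B
After byte 7 (0x2F): reg=0x4B

Answer: 0x4B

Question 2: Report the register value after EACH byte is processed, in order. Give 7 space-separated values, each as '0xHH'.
0x06 0x0C 0x40 0x00 0x5B 0x5B 0x4B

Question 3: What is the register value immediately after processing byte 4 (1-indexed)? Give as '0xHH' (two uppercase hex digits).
Answer: 0x00

Derivation:
After byte 1 (0x27): reg=0x06
After byte 2 (0xB1): reg=0x0C
After byte 3 (0xCE): reg=0x40
After byte 4 (0x40): reg=0x00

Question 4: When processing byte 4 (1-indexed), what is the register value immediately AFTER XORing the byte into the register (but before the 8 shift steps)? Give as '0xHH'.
Answer: 0x00

Derivation:
Register before byte 4: 0x40
Byte 4: 0x40
0x40 XOR 0x40 = 0x00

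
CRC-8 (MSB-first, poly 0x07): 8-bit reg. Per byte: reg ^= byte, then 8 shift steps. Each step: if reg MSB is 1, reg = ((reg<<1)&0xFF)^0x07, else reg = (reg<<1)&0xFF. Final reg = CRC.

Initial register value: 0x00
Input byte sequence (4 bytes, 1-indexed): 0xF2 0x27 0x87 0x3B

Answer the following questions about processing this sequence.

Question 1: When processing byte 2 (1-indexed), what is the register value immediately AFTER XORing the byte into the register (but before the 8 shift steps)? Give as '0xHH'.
Answer: 0xF7

Derivation:
Register before byte 2: 0xD0
Byte 2: 0x27
0xD0 XOR 0x27 = 0xF7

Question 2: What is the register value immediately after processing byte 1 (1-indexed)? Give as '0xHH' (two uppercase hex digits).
Answer: 0xD0

Derivation:
After byte 1 (0xF2): reg=0xD0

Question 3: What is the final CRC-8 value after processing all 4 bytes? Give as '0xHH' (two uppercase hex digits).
After byte 1 (0xF2): reg=0xD0
After byte 2 (0x27): reg=0xCB
After byte 3 (0x87): reg=0xE3
After byte 4 (0x3B): reg=0x06

Answer: 0x06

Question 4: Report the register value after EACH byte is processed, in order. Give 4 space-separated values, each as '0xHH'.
0xD0 0xCB 0xE3 0x06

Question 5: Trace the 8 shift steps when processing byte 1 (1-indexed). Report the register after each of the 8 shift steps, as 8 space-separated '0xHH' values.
Answer: 0xE3 0xC1 0x85 0x0D 0x1A 0x34 0x68 0xD0

Derivation:
Register before byte 1: 0x00
After XOR with byte 0xF2: 0xF2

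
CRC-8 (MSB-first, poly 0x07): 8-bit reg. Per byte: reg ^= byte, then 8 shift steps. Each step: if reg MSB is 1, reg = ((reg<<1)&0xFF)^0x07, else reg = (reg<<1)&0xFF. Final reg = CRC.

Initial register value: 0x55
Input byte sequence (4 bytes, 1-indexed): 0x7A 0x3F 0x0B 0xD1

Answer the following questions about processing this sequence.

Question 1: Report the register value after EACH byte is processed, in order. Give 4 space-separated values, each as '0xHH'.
0xCD 0xD0 0x0F 0x14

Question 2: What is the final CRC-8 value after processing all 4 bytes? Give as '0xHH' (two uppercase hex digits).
Answer: 0x14

Derivation:
After byte 1 (0x7A): reg=0xCD
After byte 2 (0x3F): reg=0xD0
After byte 3 (0x0B): reg=0x0F
After byte 4 (0xD1): reg=0x14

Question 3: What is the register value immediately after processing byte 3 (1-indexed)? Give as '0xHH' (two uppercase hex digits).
After byte 1 (0x7A): reg=0xCD
After byte 2 (0x3F): reg=0xD0
After byte 3 (0x0B): reg=0x0F

Answer: 0x0F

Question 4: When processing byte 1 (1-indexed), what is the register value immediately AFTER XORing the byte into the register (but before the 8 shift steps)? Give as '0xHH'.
Register before byte 1: 0x55
Byte 1: 0x7A
0x55 XOR 0x7A = 0x2F

Answer: 0x2F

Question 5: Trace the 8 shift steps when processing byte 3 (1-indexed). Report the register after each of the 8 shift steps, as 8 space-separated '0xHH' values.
Answer: 0xB1 0x65 0xCA 0x93 0x21 0x42 0x84 0x0F

Derivation:
After byte 1 (0x7A): reg=0xCD
After byte 2 (0x3F): reg=0xD0
Register before byte 3: 0xD0
After XOR with byte 0x0B: 0xDB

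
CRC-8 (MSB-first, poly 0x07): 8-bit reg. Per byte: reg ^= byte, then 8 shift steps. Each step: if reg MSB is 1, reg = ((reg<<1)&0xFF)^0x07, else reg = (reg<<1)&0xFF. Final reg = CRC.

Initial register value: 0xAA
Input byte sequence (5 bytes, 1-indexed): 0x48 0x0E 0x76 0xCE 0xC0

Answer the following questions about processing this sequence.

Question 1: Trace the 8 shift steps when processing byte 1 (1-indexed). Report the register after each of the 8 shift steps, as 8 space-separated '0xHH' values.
Register before byte 1: 0xAA
After XOR with byte 0x48: 0xE2

Answer: 0xC3 0x81 0x05 0x0A 0x14 0x28 0x50 0xA0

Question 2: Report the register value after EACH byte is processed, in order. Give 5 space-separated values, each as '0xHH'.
0xA0 0x43 0x8B 0xDC 0x54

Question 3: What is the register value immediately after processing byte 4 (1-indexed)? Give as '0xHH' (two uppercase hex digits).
After byte 1 (0x48): reg=0xA0
After byte 2 (0x0E): reg=0x43
After byte 3 (0x76): reg=0x8B
After byte 4 (0xCE): reg=0xDC

Answer: 0xDC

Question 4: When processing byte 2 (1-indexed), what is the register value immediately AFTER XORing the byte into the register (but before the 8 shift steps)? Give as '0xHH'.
Answer: 0xAE

Derivation:
Register before byte 2: 0xA0
Byte 2: 0x0E
0xA0 XOR 0x0E = 0xAE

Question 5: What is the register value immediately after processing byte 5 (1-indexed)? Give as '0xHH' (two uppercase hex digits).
Answer: 0x54

Derivation:
After byte 1 (0x48): reg=0xA0
After byte 2 (0x0E): reg=0x43
After byte 3 (0x76): reg=0x8B
After byte 4 (0xCE): reg=0xDC
After byte 5 (0xC0): reg=0x54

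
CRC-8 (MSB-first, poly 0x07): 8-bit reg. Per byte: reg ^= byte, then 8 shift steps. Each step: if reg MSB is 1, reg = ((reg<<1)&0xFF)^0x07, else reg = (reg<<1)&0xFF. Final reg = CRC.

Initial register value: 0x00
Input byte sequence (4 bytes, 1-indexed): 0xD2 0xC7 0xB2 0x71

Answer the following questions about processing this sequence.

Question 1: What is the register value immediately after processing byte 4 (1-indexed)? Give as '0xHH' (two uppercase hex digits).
Answer: 0x4F

Derivation:
After byte 1 (0xD2): reg=0x30
After byte 2 (0xC7): reg=0xCB
After byte 3 (0xB2): reg=0x68
After byte 4 (0x71): reg=0x4F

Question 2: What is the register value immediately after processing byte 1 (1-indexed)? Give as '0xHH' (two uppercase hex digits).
Answer: 0x30

Derivation:
After byte 1 (0xD2): reg=0x30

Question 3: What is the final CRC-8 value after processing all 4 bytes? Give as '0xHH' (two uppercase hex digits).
Answer: 0x4F

Derivation:
After byte 1 (0xD2): reg=0x30
After byte 2 (0xC7): reg=0xCB
After byte 3 (0xB2): reg=0x68
After byte 4 (0x71): reg=0x4F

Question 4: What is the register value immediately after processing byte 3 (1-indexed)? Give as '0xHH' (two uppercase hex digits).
Answer: 0x68

Derivation:
After byte 1 (0xD2): reg=0x30
After byte 2 (0xC7): reg=0xCB
After byte 3 (0xB2): reg=0x68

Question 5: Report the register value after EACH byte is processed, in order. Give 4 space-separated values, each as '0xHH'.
0x30 0xCB 0x68 0x4F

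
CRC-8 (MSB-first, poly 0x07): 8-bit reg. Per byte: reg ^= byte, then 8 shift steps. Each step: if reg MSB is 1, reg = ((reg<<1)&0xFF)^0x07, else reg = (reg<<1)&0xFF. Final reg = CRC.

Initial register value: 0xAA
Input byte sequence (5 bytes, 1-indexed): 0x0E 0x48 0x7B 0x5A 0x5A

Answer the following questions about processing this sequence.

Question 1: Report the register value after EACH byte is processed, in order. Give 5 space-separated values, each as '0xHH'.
0x75 0xB3 0x76 0xC4 0xD3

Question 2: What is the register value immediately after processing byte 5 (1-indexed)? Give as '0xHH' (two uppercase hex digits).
Answer: 0xD3

Derivation:
After byte 1 (0x0E): reg=0x75
After byte 2 (0x48): reg=0xB3
After byte 3 (0x7B): reg=0x76
After byte 4 (0x5A): reg=0xC4
After byte 5 (0x5A): reg=0xD3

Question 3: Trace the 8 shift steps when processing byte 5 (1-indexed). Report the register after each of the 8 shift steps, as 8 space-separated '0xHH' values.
After byte 1 (0x0E): reg=0x75
After byte 2 (0x48): reg=0xB3
After byte 3 (0x7B): reg=0x76
After byte 4 (0x5A): reg=0xC4
Register before byte 5: 0xC4
After XOR with byte 0x5A: 0x9E

Answer: 0x3B 0x76 0xEC 0xDF 0xB9 0x75 0xEA 0xD3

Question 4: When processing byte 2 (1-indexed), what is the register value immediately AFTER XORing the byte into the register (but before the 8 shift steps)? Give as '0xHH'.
Answer: 0x3D

Derivation:
Register before byte 2: 0x75
Byte 2: 0x48
0x75 XOR 0x48 = 0x3D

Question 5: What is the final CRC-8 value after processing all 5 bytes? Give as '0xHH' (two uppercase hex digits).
After byte 1 (0x0E): reg=0x75
After byte 2 (0x48): reg=0xB3
After byte 3 (0x7B): reg=0x76
After byte 4 (0x5A): reg=0xC4
After byte 5 (0x5A): reg=0xD3

Answer: 0xD3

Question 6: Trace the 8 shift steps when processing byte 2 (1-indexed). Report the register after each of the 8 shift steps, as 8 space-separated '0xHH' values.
Answer: 0x7A 0xF4 0xEF 0xD9 0xB5 0x6D 0xDA 0xB3

Derivation:
After byte 1 (0x0E): reg=0x75
Register before byte 2: 0x75
After XOR with byte 0x48: 0x3D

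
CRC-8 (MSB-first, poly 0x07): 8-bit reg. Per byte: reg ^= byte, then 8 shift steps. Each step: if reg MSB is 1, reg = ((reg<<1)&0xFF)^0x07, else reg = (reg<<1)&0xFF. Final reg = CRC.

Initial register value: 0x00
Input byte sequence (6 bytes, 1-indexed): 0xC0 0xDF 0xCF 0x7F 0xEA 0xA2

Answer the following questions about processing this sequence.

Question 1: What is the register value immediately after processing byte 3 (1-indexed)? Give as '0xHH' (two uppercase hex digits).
Answer: 0x97

Derivation:
After byte 1 (0xC0): reg=0x4E
After byte 2 (0xDF): reg=0xFE
After byte 3 (0xCF): reg=0x97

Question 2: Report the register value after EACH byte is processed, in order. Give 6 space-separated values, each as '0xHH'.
0x4E 0xFE 0x97 0x96 0x73 0x39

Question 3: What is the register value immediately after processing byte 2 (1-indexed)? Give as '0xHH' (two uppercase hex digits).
After byte 1 (0xC0): reg=0x4E
After byte 2 (0xDF): reg=0xFE

Answer: 0xFE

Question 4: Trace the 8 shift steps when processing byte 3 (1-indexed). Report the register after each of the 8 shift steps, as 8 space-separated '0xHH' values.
Answer: 0x62 0xC4 0x8F 0x19 0x32 0x64 0xC8 0x97

Derivation:
After byte 1 (0xC0): reg=0x4E
After byte 2 (0xDF): reg=0xFE
Register before byte 3: 0xFE
After XOR with byte 0xCF: 0x31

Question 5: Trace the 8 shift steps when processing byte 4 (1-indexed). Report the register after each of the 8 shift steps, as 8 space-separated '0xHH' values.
Answer: 0xD7 0xA9 0x55 0xAA 0x53 0xA6 0x4B 0x96

Derivation:
After byte 1 (0xC0): reg=0x4E
After byte 2 (0xDF): reg=0xFE
After byte 3 (0xCF): reg=0x97
Register before byte 4: 0x97
After XOR with byte 0x7F: 0xE8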